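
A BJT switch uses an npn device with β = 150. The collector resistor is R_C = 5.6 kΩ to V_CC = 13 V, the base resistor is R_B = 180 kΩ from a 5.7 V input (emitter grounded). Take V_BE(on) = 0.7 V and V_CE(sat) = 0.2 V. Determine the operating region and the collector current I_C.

saturation; I_C ≈ 2.3 mA

Assume active: I_B = (5.7 − 0.7)/180 = 0.0278 mA, giving I_C = β·I_B = 4.17 mA.
But then V_CE = 13 − 4.17×5.6 = -10.3 V < V_CE(sat) = 0.2 V — impossible in the active region.
So the transistor is saturated. With V_CE = 0.2 V, I_C = (V_CC − 0.2)/R_C = 12.8/5.6 = 2.29 mA.
Check: β·I_B = 4.17 mA > I_C = 2.29 mA, confirming saturation.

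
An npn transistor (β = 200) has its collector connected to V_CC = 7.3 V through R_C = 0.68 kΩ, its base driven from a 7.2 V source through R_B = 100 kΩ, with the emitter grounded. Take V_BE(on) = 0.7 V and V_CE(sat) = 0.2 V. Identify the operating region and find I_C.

Assume active: I_B = (7.2 − 0.7)/100 = 0.065 mA, giving I_C = β·I_B = 13 mA.
But then V_CE = 7.3 − 13×0.68 = -1.54 V < V_CE(sat) = 0.2 V — impossible in the active region.
So the transistor is saturated. With V_CE = 0.2 V, I_C = (V_CC − 0.2)/R_C = 7.1/0.68 = 10.4 mA.
Check: β·I_B = 13 mA > I_C = 10.4 mA, confirming saturation.

saturation; I_C ≈ 10 mA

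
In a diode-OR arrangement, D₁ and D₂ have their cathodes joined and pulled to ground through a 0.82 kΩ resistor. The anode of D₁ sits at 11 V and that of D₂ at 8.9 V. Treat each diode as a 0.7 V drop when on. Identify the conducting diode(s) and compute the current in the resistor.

Only D₁ conducts; I_R ≈ 13 mA

Assume both conduct. Then node N would need to be at both 11−0.7 = 10.3 V and 8.9−0.7 = 8.2 V, which is impossible.
Assume only D₁ conducts: V_N = 11 − 0.7 = 10.3 V, so I_R = 10.3/0.82 = 12.6 mA.
Check D₂: its anode-to-cathode voltage is 8.9 − 10.3 = -1.4 V < 0.7 V, so it is off. The assumption is consistent.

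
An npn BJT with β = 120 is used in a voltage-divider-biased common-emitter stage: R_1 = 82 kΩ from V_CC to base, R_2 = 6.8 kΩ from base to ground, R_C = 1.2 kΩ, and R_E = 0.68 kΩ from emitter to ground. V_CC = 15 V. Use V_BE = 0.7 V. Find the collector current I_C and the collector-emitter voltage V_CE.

I_C ≈ 0.61 mA, V_CE ≈ 14 V

Thevenize the base divider: V_Th = V_CC·R_2/(R_1+R_2) = 15×6.8/88.8 = 1.15 V, R_Th = R_1‖R_2 = 6.28 kΩ.
Base-emitter loop: V_Th = I_B·R_Th + V_BE + (β+1)I_B·R_E, so I_B = (1.15 − 0.7) / (6.28 + 121×0.68) = 0.00507 mA.
I_C = β·I_B = 120×0.00507 = 0.608 mA, and I_E = (β+1)I_B = 0.613 mA.
V_CE = V_CC − I_C·R_C − I_E·R_E = 15 − 0.608×1.2 − 0.613×0.68 = 13.9 V.
V_CE = 13.9 V > 0.2 V confirms active-region operation.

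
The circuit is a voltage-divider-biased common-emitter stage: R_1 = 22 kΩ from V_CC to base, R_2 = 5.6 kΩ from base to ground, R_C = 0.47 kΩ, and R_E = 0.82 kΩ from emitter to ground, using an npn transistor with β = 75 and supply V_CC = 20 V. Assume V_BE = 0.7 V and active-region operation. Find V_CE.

Thevenize the base divider: V_Th = V_CC·R_2/(R_1+R_2) = 20×5.6/27.6 = 4.06 V, R_Th = R_1‖R_2 = 4.46 kΩ.
Base-emitter loop: V_Th = I_B·R_Th + V_BE + (β+1)I_B·R_E, so I_B = (4.06 − 0.7) / (4.46 + 76×0.82) = 0.0503 mA.
I_C = β·I_B = 75×0.0503 = 3.77 mA, and I_E = (β+1)I_B = 3.82 mA.
V_CE = V_CC − I_C·R_C − I_E·R_E = 20 − 3.77×0.47 − 3.82×0.82 = 15.1 V.
V_CE = 15.1 V > 0.2 V confirms active-region operation.

V_CE ≈ 15 V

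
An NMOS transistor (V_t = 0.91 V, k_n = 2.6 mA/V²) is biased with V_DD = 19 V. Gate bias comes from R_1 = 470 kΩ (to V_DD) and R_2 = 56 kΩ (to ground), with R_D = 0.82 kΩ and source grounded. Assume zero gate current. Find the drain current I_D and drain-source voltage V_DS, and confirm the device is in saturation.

V_G = V_DD·R_2/(R_1+R_2) = 19×56/526 = 2.02 V. With the source grounded, V_GS = V_G = 2.02 V.
Assume saturation: I_D = (k_n/2)(V_GS − V_t)² = (2.6/2)×(2.02 − 0.91)² = 1.3×1.11² = 1.61 mA.
V_DS = V_DD − I_D·R_D = 19 − 1.61×0.82 = 17.7 V.
Saturation requires V_DS ≥ V_GS − V_t = 1.11 V; 17.7 ≥ 1.11 ✓.

I_D ≈ 1.6 mA, V_DS ≈ 18 V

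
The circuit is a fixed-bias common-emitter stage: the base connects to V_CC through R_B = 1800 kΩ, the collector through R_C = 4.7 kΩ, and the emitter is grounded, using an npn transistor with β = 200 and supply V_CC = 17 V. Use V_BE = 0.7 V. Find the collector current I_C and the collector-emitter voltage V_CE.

I_C ≈ 1.8 mA, V_CE ≈ 8.5 V

Base loop: V_CC = I_B·R_B + V_BE, so I_B = (17 − 0.7)/1800 kΩ = 0.00906 mA.
In the active region I_C = β·I_B = 200 × 0.00906 = 1.81 mA.
Collector loop: V_CE = V_CC − I_C·R_C = 17 − 1.81×4.7 = 8.49 V.
Since V_CE = 8.49 V > V_CE(sat) ≈ 0.2 V, the transistor is in the active region as assumed.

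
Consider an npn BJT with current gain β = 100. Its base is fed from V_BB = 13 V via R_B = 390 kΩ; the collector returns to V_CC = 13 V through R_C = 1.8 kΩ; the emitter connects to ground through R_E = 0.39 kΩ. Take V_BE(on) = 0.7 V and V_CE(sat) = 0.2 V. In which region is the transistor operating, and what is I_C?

active; I_C ≈ 2.9 mA

Assume active. Base-emitter loop: I_B = (V_BB − V_BE)/(R_B + (β+1)R_E) = (13 − 0.7)/(390 + 101×0.39) = 0.0286 mA.
I_C = β·I_B = 100×0.0286 = 2.86 mA.
V_CE = V_CC − I_C·R_C − I_E·R_E = 13 − 2.86×1.8 − 2.89×0.39 = 6.72 V > V_CE(sat), so the active-region assumption holds.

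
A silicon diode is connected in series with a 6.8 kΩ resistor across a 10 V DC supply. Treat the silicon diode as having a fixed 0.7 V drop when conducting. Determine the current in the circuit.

I ≈ 1.4 mA

KVL around the loop: 10 = V_D + I·R = 0.7 + I × 6.8 kΩ.
So I = (10 − 0.7) / 6.8 kΩ = 9.3 / 6.8 = 1.37 mA.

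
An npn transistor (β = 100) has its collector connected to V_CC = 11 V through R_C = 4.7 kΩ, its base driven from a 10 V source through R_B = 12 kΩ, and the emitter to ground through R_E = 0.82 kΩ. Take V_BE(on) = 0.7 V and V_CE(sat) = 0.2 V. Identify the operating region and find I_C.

Assume active: I_B = (10 − 0.7)/(12 + 101×0.82) = 0.0981 mA, I_C = β·I_B = 9.81 mA.
Then V_CE = 11 − 9.81×4.7 − 9.91×0.82 = -43.2 V < 0.2 V — the active assumption fails.
Re-solve with V_CE = 0.2 V. KCL at the emitter: V_E/R_E = (V_BB−0.7−V_E)/R_B + (V_CC−0.2−V_E)/R_C, giving V_E = 2.03 V.
I_C = (V_CC − 0.2 − V_E)/R_C = (10.8 − 2.03)/4.7 = 1.87 mA.
Check: I_B = (9.3 − 2.03)/12 = 0.606 mA, and β·I_B = 60.6 mA > I_C, confirming saturation.

saturation; I_C ≈ 1.9 mA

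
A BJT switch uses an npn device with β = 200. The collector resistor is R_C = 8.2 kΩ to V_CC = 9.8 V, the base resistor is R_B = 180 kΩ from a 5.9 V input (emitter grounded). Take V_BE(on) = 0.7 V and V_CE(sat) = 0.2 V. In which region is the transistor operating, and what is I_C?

saturation; I_C ≈ 1.2 mA

Assume active: I_B = (5.9 − 0.7)/180 = 0.0289 mA, giving I_C = β·I_B = 5.78 mA.
But then V_CE = 9.8 − 5.78×8.2 = -37.6 V < V_CE(sat) = 0.2 V — impossible in the active region.
So the transistor is saturated. With V_CE = 0.2 V, I_C = (V_CC − 0.2)/R_C = 9.6/8.2 = 1.17 mA.
Check: β·I_B = 5.78 mA > I_C = 1.17 mA, confirming saturation.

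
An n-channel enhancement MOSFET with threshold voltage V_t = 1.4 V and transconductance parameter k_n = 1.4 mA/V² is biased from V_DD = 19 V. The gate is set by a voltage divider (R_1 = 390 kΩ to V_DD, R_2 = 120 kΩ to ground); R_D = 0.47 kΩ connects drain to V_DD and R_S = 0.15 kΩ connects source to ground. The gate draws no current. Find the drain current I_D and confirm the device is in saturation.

V_G = V_DD·R_2/(R_1+R_2) = 19×120/510 = 4.47 V.
Assume saturation: I_D = (k_n/2)(V_GS − V_t)² with V_GS = V_G − I_D·R_S = 4.47 − 0.15·I_D.
Substituting gives 0.0158·I_D² − 1.64·I_D + 6.6 = 0, with roots I_D = 4.18 or 100 mA.
The root I_D = 100 mA gives V_GS = -10.6 V ≤ V_t, so take I_D = 4.18 mA.
Then V_GS = 3.84 V and V_DS = V_DD − I_D(R_D+R_S) = 19 − 4.18×0.62 = 16.4 V.
Saturation requires V_DS ≥ V_GS − V_t = 2.44 V; 16.4 ≥ 2.44 ✓.

I_D ≈ 4.2 mA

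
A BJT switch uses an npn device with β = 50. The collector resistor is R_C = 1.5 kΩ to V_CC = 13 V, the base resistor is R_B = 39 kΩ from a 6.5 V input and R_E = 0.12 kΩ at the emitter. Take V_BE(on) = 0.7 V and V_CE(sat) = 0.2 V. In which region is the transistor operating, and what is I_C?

Assume active. Base-emitter loop: I_B = (V_BB − V_BE)/(R_B + (β+1)R_E) = (6.5 − 0.7)/(39 + 51×0.12) = 0.129 mA.
I_C = β·I_B = 50×0.129 = 6.43 mA.
V_CE = V_CC − I_C·R_C − I_E·R_E = 13 − 6.43×1.5 − 6.56×0.12 = 2.57 V > V_CE(sat), so the active-region assumption holds.

active; I_C ≈ 6.4 mA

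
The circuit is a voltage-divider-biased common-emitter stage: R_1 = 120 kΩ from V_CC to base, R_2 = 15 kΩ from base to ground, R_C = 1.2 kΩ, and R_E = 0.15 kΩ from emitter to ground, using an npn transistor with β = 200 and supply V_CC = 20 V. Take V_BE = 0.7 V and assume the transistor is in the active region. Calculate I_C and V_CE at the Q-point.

I_C ≈ 7 mA, V_CE ≈ 11 V

Thevenize the base divider: V_Th = V_CC·R_2/(R_1+R_2) = 20×15/135 = 2.22 V, R_Th = R_1‖R_2 = 13.3 kΩ.
Base-emitter loop: V_Th = I_B·R_Th + V_BE + (β+1)I_B·R_E, so I_B = (2.22 − 0.7) / (13.3 + 201×0.15) = 0.035 mA.
I_C = β·I_B = 200×0.035 = 7 mA, and I_E = (β+1)I_B = 7.04 mA.
V_CE = V_CC − I_C·R_C − I_E·R_E = 20 − 7×1.2 − 7.04×0.15 = 10.5 V.
V_CE = 10.5 V > 0.2 V confirms active-region operation.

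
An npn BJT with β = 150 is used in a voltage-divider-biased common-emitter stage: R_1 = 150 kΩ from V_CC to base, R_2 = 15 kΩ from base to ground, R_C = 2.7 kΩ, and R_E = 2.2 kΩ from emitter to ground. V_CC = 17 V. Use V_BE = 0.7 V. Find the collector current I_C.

Thevenize the base divider: V_Th = V_CC·R_2/(R_1+R_2) = 17×15/165 = 1.55 V, R_Th = R_1‖R_2 = 13.6 kΩ.
Base-emitter loop: V_Th = I_B·R_Th + V_BE + (β+1)I_B·R_E, so I_B = (1.55 − 0.7) / (13.6 + 151×2.2) = 0.00244 mA.
I_C = β·I_B = 150×0.00244 = 0.367 mA, and I_E = (β+1)I_B = 0.369 mA.
V_CE = V_CC − I_C·R_C − I_E·R_E = 17 − 0.367×2.7 − 0.369×2.2 = 15.2 V.
V_CE = 15.2 V > 0.2 V confirms active-region operation.

I_C ≈ 0.37 mA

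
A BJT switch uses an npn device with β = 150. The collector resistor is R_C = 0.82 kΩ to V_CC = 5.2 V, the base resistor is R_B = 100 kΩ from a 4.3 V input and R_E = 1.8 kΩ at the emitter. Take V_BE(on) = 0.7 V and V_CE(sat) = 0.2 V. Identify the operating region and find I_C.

Assume active. Base-emitter loop: I_B = (V_BB − V_BE)/(R_B + (β+1)R_E) = (4.3 − 0.7)/(100 + 151×1.8) = 0.00968 mA.
I_C = β·I_B = 150×0.00968 = 1.45 mA.
V_CE = V_CC − I_C·R_C − I_E·R_E = 5.2 − 1.45×0.82 − 1.46×1.8 = 1.38 V > V_CE(sat), so the active-region assumption holds.

active; I_C ≈ 1.5 mA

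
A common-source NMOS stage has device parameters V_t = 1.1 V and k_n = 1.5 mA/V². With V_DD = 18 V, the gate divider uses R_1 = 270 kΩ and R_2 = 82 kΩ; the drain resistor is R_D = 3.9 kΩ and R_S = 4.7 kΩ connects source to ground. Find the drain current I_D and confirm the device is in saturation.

I_D ≈ 0.49 mA

V_G = V_DD·R_2/(R_1+R_2) = 18×82/352 = 4.19 V.
Assume saturation: I_D = (k_n/2)(V_GS − V_t)² with V_GS = V_G − I_D·R_S = 4.19 − 4.7·I_D.
Substituting gives 16.6·I_D² − 22.8·I_D + 7.18 = 0, with roots I_D = 0.487 or 0.89 mA.
The root I_D = 0.89 mA gives V_GS = 0.0107 V ≤ V_t, so take I_D = 0.487 mA.
Then V_GS = 1.91 V and V_DS = V_DD − I_D(R_D+R_S) = 18 − 0.487×8.6 = 13.8 V.
Saturation requires V_DS ≥ V_GS − V_t = 0.806 V; 13.8 ≥ 0.806 ✓.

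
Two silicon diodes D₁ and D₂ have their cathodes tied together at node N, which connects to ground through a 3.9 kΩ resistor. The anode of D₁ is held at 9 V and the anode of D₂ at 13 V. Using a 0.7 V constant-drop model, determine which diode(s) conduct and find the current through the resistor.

Only D₂ conducts; I_R ≈ 3.2 mA

Assume both conduct. Then node N would need to be at both 9−0.7 = 8.3 V and 13−0.7 = 12.3 V, which is impossible.
Assume only D₂ conducts: V_N = 13 − 0.7 = 12.3 V, so I_R = 12.3/3.9 = 3.15 mA.
Check D₁: its anode-to-cathode voltage is 9 − 12.3 = -3.3 V < 0.7 V, so it is off. The assumption is consistent.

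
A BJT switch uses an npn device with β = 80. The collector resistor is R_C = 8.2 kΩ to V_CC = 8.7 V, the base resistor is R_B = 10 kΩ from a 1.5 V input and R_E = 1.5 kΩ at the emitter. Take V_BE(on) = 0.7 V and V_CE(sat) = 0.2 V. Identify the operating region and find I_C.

active; I_C ≈ 0.49 mA

Assume active. Base-emitter loop: I_B = (V_BB − V_BE)/(R_B + (β+1)R_E) = (1.5 − 0.7)/(10 + 81×1.5) = 0.00608 mA.
I_C = β·I_B = 80×0.00608 = 0.487 mA.
V_CE = V_CC − I_C·R_C − I_E·R_E = 8.7 − 0.487×8.2 − 0.493×1.5 = 3.97 V > V_CE(sat), so the active-region assumption holds.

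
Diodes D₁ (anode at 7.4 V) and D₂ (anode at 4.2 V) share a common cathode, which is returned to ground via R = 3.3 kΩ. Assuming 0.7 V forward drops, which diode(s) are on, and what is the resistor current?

Only D₁ conducts; I_R ≈ 2 mA

Assume both conduct. Then node N would need to be at both 7.4−0.7 = 6.7 V and 4.2−0.7 = 3.5 V, which is impossible.
Assume only D₁ conducts: V_N = 7.4 − 0.7 = 6.7 V, so I_R = 6.7/3.3 = 2.03 mA.
Check D₂: its anode-to-cathode voltage is 4.2 − 6.7 = -2.5 V < 0.7 V, so it is off. The assumption is consistent.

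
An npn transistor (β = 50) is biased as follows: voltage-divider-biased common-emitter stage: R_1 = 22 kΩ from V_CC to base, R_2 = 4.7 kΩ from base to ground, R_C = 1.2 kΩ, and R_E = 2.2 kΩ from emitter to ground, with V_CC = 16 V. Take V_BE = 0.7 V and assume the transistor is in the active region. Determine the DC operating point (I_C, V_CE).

I_C ≈ 0.91 mA, V_CE ≈ 13 V

Thevenize the base divider: V_Th = V_CC·R_2/(R_1+R_2) = 16×4.7/26.7 = 2.82 V, R_Th = R_1‖R_2 = 3.87 kΩ.
Base-emitter loop: V_Th = I_B·R_Th + V_BE + (β+1)I_B·R_E, so I_B = (2.82 − 0.7) / (3.87 + 51×2.2) = 0.0182 mA.
I_C = β·I_B = 50×0.0182 = 0.912 mA, and I_E = (β+1)I_B = 0.93 mA.
V_CE = V_CC − I_C·R_C − I_E·R_E = 16 − 0.912×1.2 − 0.93×2.2 = 12.9 V.
V_CE = 12.9 V > 0.2 V confirms active-region operation.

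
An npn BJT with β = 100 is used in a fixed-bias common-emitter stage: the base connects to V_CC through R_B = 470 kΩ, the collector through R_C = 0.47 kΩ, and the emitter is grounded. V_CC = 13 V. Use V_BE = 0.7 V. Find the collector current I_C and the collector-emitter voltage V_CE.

Base loop: V_CC = I_B·R_B + V_BE, so I_B = (13 − 0.7)/470 kΩ = 0.0262 mA.
In the active region I_C = β·I_B = 100 × 0.0262 = 2.62 mA.
Collector loop: V_CE = V_CC − I_C·R_C = 13 − 2.62×0.47 = 11.8 V.
Since V_CE = 11.8 V > V_CE(sat) ≈ 0.2 V, the transistor is in the active region as assumed.

I_C ≈ 2.6 mA, V_CE ≈ 12 V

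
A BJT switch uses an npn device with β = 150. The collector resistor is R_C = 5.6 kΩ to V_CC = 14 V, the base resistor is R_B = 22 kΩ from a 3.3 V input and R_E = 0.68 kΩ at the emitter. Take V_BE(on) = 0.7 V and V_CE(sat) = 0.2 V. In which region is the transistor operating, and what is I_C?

saturation; I_C ≈ 2.2 mA

Assume active: I_B = (3.3 − 0.7)/(22 + 151×0.68) = 0.0209 mA, I_C = β·I_B = 3.13 mA.
Then V_CE = 14 − 3.13×5.6 − 3.15×0.68 = -5.66 V < 0.2 V — the active assumption fails.
Re-solve with V_CE = 0.2 V. KCL at the emitter: V_E/R_E = (V_BB−0.7−V_E)/R_B + (V_CC−0.2−V_E)/R_C, giving V_E = 1.52 V.
I_C = (V_CC − 0.2 − V_E)/R_C = (13.8 − 1.52)/5.6 = 2.19 mA.
Check: I_B = (2.6 − 1.52)/22 = 0.0489 mA, and β·I_B = 7.34 mA > I_C, confirming saturation.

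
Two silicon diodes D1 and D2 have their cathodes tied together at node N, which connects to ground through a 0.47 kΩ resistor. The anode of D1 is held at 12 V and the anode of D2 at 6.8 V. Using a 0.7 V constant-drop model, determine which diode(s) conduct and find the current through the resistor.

Only D1 conducts; I_R ≈ 24 mA

Assume both conduct. Then node N would need to be at both 12−0.7 = 11.3 V and 6.8−0.7 = 6.1 V, which is impossible.
Assume only D1 conducts: V_N = 12 − 0.7 = 11.3 V, so I_R = 11.3/0.47 = 24 mA.
Check D2: its anode-to-cathode voltage is 6.8 − 11.3 = -4.5 V < 0.7 V, so it is off. The assumption is consistent.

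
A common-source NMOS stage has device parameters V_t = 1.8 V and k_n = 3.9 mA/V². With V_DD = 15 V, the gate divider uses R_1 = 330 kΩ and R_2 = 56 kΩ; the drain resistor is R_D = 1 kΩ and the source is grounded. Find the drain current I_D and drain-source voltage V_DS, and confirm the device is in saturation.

I_D ≈ 0.28 mA, V_DS ≈ 15 V

V_G = V_DD·R_2/(R_1+R_2) = 15×56/386 = 2.18 V. With the source grounded, V_GS = V_G = 2.18 V.
Assume saturation: I_D = (k_n/2)(V_GS − V_t)² = (3.9/2)×(2.18 − 1.8)² = 1.95×0.376² = 0.276 mA.
V_DS = V_DD − I_D·R_D = 15 − 0.276×1 = 14.7 V.
Saturation requires V_DS ≥ V_GS − V_t = 0.376 V; 14.7 ≥ 0.376 ✓.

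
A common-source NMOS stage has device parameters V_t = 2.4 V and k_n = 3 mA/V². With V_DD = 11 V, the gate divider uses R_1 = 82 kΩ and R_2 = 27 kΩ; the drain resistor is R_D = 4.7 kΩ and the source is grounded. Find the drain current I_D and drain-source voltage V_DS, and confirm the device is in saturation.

V_G = V_DD·R_2/(R_1+R_2) = 11×27/109 = 2.72 V. With the source grounded, V_GS = V_G = 2.72 V.
Assume saturation: I_D = (k_n/2)(V_GS − V_t)² = (3/2)×(2.72 − 2.4)² = 1.5×0.325² = 0.158 mA.
V_DS = V_DD − I_D·R_D = 11 − 0.158×4.7 = 10.3 V.
Saturation requires V_DS ≥ V_GS − V_t = 0.325 V; 10.3 ≥ 0.325 ✓.

I_D ≈ 0.16 mA, V_DS ≈ 10 V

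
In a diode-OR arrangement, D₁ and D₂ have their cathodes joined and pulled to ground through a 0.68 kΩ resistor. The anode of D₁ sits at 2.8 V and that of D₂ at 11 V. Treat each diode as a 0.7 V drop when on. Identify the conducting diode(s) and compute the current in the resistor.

Only D₂ conducts; I_R ≈ 15 mA

Assume both conduct. Then node N would need to be at both 2.8−0.7 = 2.1 V and 11−0.7 = 10.3 V, which is impossible.
Assume only D₂ conducts: V_N = 11 − 0.7 = 10.3 V, so I_R = 10.3/0.68 = 15.1 mA.
Check D₁: its anode-to-cathode voltage is 2.8 − 10.3 = -7.5 V < 0.7 V, so it is off. The assumption is consistent.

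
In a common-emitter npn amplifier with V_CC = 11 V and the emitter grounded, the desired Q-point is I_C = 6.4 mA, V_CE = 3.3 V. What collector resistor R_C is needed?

R_C ≈ 1.2 kΩ

Collector loop: V_CC = I_C·R_C + V_CE.
R_C = (V_CC − V_CE)/I_C = (11 − 3.3)/6.4 = 1.2 kΩ.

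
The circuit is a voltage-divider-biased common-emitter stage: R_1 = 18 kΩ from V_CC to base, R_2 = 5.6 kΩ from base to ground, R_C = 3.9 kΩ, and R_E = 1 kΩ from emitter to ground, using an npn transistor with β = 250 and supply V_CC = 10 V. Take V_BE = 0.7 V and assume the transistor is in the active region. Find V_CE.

Thevenize the base divider: V_Th = V_CC·R_2/(R_1+R_2) = 10×5.6/23.6 = 2.37 V, R_Th = R_1‖R_2 = 4.27 kΩ.
Base-emitter loop: V_Th = I_B·R_Th + V_BE + (β+1)I_B·R_E, so I_B = (2.37 − 0.7) / (4.27 + 251×1) = 0.00655 mA.
I_C = β·I_B = 250×0.00655 = 1.64 mA, and I_E = (β+1)I_B = 1.64 mA.
V_CE = V_CC − I_C·R_C − I_E·R_E = 10 − 1.64×3.9 − 1.64×1 = 1.97 V.
V_CE = 1.97 V > 0.2 V confirms active-region operation.

V_CE ≈ 2 V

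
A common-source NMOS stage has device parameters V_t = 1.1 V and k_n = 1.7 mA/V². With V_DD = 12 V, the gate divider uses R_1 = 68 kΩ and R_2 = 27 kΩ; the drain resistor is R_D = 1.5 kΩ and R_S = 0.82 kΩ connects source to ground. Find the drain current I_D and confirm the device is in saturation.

I_D ≈ 1.3 mA

V_G = V_DD·R_2/(R_1+R_2) = 12×27/95 = 3.41 V.
Assume saturation: I_D = (k_n/2)(V_GS − V_t)² with V_GS = V_G − I_D·R_S = 3.41 − 0.82·I_D.
Substituting gives 0.572·I_D² − 4.22·I_D + 4.54 = 0, with roots I_D = 1.31 or 6.08 mA.
The root I_D = 6.08 mA gives V_GS = -1.57 V ≤ V_t, so take I_D = 1.31 mA.
Then V_GS = 2.34 V and V_DS = V_DD − I_D(R_D+R_S) = 12 − 1.31×2.32 = 8.97 V.
Saturation requires V_DS ≥ V_GS − V_t = 1.24 V; 8.97 ≥ 1.24 ✓.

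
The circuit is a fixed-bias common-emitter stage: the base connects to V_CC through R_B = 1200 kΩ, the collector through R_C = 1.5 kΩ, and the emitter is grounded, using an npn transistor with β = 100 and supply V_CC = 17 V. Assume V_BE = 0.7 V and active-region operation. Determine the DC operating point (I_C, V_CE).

Base loop: V_CC = I_B·R_B + V_BE, so I_B = (17 − 0.7)/1200 kΩ = 0.0136 mA.
In the active region I_C = β·I_B = 100 × 0.0136 = 1.36 mA.
Collector loop: V_CE = V_CC − I_C·R_C = 17 − 1.36×1.5 = 15 V.
Since V_CE = 15 V > V_CE(sat) ≈ 0.2 V, the transistor is in the active region as assumed.

I_C ≈ 1.4 mA, V_CE ≈ 15 V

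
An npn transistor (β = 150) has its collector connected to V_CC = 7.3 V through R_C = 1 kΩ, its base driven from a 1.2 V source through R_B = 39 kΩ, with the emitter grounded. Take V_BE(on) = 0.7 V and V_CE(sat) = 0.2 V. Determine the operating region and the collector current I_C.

active; I_C ≈ 1.9 mA

Assume active. Base-emitter loop: I_B = (V_BB − V_BE)/R_B = (1.2 − 0.7)/39 = 0.0128 mA.
I_C = β·I_B = 150×0.0128 = 1.92 mA.
V_CE = V_CC − I_C·R_C = 7.3 − 1.92×1 = 5.38 V > V_CE(sat), so the active-region assumption holds.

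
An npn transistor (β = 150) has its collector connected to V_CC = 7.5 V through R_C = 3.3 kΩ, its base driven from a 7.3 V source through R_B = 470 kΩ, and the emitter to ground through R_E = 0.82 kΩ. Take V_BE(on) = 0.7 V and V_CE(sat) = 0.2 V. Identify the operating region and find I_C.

Assume active. Base-emitter loop: I_B = (V_BB − V_BE)/(R_B + (β+1)R_E) = (7.3 − 0.7)/(470 + 151×0.82) = 0.0111 mA.
I_C = β·I_B = 150×0.0111 = 1.67 mA.
V_CE = V_CC − I_C·R_C − I_E·R_E = 7.5 − 1.67×3.3 − 1.68×0.82 = 0.622 V > V_CE(sat), so the active-region assumption holds.

active; I_C ≈ 1.7 mA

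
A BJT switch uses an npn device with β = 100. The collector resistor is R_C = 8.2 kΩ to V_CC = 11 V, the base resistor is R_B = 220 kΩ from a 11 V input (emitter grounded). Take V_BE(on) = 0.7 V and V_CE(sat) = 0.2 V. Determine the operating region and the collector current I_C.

saturation; I_C ≈ 1.3 mA

Assume active: I_B = (11 − 0.7)/220 = 0.0468 mA, giving I_C = β·I_B = 4.68 mA.
But then V_CE = 11 − 4.68×8.2 = -27.4 V < V_CE(sat) = 0.2 V — impossible in the active region.
So the transistor is saturated. With V_CE = 0.2 V, I_C = (V_CC − 0.2)/R_C = 10.8/8.2 = 1.32 mA.
Check: β·I_B = 4.68 mA > I_C = 1.32 mA, confirming saturation.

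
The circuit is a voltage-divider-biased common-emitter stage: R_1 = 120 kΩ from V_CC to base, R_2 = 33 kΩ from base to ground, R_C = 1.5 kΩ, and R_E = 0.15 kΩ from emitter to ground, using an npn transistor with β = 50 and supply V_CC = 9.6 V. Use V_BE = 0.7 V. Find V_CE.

V_CE ≈ 6.2 V

Thevenize the base divider: V_Th = V_CC·R_2/(R_1+R_2) = 9.6×33/153 = 2.07 V, R_Th = R_1‖R_2 = 25.9 kΩ.
Base-emitter loop: V_Th = I_B·R_Th + V_BE + (β+1)I_B·R_E, so I_B = (2.07 − 0.7) / (25.9 + 51×0.15) = 0.0409 mA.
I_C = β·I_B = 50×0.0409 = 2.04 mA, and I_E = (β+1)I_B = 2.08 mA.
V_CE = V_CC − I_C·R_C − I_E·R_E = 9.6 − 2.04×1.5 − 2.08×0.15 = 6.22 V.
V_CE = 6.22 V > 0.2 V confirms active-region operation.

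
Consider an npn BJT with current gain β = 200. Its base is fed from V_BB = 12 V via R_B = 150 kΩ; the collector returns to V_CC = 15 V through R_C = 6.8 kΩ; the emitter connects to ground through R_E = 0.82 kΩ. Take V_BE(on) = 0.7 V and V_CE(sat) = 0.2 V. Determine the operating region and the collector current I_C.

Assume active: I_B = (12 − 0.7)/(150 + 201×0.82) = 0.0359 mA, I_C = β·I_B = 7.18 mA.
Then V_CE = 15 − 7.18×6.8 − 7.21×0.82 = -39.7 V < 0.2 V — the active assumption fails.
Re-solve with V_CE = 0.2 V. KCL at the emitter: V_E/R_E = (V_BB−0.7−V_E)/R_B + (V_CC−0.2−V_E)/R_C, giving V_E = 1.64 V.
I_C = (V_CC − 0.2 − V_E)/R_C = (14.8 − 1.64)/6.8 = 1.94 mA.
Check: I_B = (11.3 − 1.64)/150 = 0.0644 mA, and β·I_B = 12.9 mA > I_C, confirming saturation.

saturation; I_C ≈ 1.9 mA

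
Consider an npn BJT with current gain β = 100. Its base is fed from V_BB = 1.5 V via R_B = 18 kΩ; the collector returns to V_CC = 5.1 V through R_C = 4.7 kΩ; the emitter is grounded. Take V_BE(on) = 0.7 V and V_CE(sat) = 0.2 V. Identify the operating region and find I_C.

saturation; I_C ≈ 1 mA

Assume active: I_B = (1.5 − 0.7)/18 = 0.0444 mA, giving I_C = β·I_B = 4.44 mA.
But then V_CE = 5.1 − 4.44×4.7 = -15.8 V < V_CE(sat) = 0.2 V — impossible in the active region.
So the transistor is saturated. With V_CE = 0.2 V, I_C = (V_CC − 0.2)/R_C = 4.9/4.7 = 1.04 mA.
Check: β·I_B = 4.44 mA > I_C = 1.04 mA, confirming saturation.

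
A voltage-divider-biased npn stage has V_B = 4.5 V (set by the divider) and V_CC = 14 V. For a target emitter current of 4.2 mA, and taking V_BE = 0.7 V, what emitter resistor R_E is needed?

R_E ≈ 0.9 kΩ

V_E = V_B − V_BE = 4.5 − 0.7 = 3.8 V.
R_E = V_E / I_E = 3.8 / 4.2 = 0.905 kΩ.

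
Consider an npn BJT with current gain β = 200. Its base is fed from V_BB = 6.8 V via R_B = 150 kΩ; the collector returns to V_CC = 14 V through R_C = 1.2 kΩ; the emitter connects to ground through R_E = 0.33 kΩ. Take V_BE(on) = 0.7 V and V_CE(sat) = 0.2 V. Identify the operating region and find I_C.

active; I_C ≈ 5.6 mA

Assume active. Base-emitter loop: I_B = (V_BB − V_BE)/(R_B + (β+1)R_E) = (6.8 − 0.7)/(150 + 201×0.33) = 0.0282 mA.
I_C = β·I_B = 200×0.0282 = 5.64 mA.
V_CE = V_CC − I_C·R_C − I_E·R_E = 14 − 5.64×1.2 − 5.67×0.33 = 5.36 V > V_CE(sat), so the active-region assumption holds.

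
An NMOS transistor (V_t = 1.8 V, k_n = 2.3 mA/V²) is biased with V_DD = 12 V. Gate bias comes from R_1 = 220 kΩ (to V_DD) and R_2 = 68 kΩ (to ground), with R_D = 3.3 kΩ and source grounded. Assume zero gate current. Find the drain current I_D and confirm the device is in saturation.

I_D ≈ 1.2 mA

V_G = V_DD·R_2/(R_1+R_2) = 12×68/288 = 2.83 V. With the source grounded, V_GS = V_G = 2.83 V.
Assume saturation: I_D = (k_n/2)(V_GS − V_t)² = (2.3/2)×(2.83 − 1.8)² = 1.15×1.03² = 1.23 mA.
V_DS = V_DD − I_D·R_D = 12 − 1.23×3.3 = 7.95 V.
Saturation requires V_DS ≥ V_GS − V_t = 1.03 V; 7.95 ≥ 1.03 ✓.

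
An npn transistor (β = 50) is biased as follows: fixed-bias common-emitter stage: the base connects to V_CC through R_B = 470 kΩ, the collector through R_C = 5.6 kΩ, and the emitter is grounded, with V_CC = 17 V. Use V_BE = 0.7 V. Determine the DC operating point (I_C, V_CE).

I_C ≈ 1.7 mA, V_CE ≈ 7.3 V

Base loop: V_CC = I_B·R_B + V_BE, so I_B = (17 − 0.7)/470 kΩ = 0.0347 mA.
In the active region I_C = β·I_B = 50 × 0.0347 = 1.73 mA.
Collector loop: V_CE = V_CC − I_C·R_C = 17 − 1.73×5.6 = 7.29 V.
Since V_CE = 7.29 V > V_CE(sat) ≈ 0.2 V, the transistor is in the active region as assumed.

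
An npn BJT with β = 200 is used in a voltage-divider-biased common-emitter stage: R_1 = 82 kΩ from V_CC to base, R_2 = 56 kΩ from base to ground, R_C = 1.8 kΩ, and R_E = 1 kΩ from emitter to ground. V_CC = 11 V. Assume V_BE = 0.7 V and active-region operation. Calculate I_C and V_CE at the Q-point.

Thevenize the base divider: V_Th = V_CC·R_2/(R_1+R_2) = 11×56/138 = 4.46 V, R_Th = R_1‖R_2 = 33.3 kΩ.
Base-emitter loop: V_Th = I_B·R_Th + V_BE + (β+1)I_B·R_E, so I_B = (4.46 − 0.7) / (33.3 + 201×1) = 0.0161 mA.
I_C = β·I_B = 200×0.0161 = 3.21 mA, and I_E = (β+1)I_B = 3.23 mA.
V_CE = V_CC − I_C·R_C − I_E·R_E = 11 − 3.21×1.8 − 3.23×1 = 1.99 V.
V_CE = 1.99 V > 0.2 V confirms active-region operation.

I_C ≈ 3.2 mA, V_CE ≈ 2 V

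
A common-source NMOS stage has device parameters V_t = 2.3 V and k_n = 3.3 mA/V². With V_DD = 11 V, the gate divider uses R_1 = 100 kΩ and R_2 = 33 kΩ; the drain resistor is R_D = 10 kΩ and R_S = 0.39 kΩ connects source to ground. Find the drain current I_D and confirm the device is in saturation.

V_G = V_DD·R_2/(R_1+R_2) = 11×33/133 = 2.73 V.
Assume saturation: I_D = (k_n/2)(V_GS − V_t)² with V_GS = V_G − I_D·R_S = 2.73 − 0.39·I_D.
Substituting gives 0.251·I_D² − 1.55·I_D + 0.304 = 0, with roots I_D = 0.203 or 5.98 mA.
The root I_D = 5.98 mA gives V_GS = 0.396 V ≤ V_t, so take I_D = 0.203 mA.
Then V_GS = 2.65 V and V_DS = V_DD − I_D(R_D+R_S) = 11 − 0.203×10.4 = 8.9 V.
Saturation requires V_DS ≥ V_GS − V_t = 0.35 V; 8.9 ≥ 0.35 ✓.

I_D ≈ 0.2 mA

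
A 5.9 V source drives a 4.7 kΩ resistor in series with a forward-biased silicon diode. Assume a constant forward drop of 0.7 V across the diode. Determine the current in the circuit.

I ≈ 1.1 mA

KVL around the loop: 5.9 = V_D + I·R = 0.7 + I × 4.7 kΩ.
So I = (5.9 − 0.7) / 4.7 kΩ = 5.2 / 4.7 = 1.11 mA.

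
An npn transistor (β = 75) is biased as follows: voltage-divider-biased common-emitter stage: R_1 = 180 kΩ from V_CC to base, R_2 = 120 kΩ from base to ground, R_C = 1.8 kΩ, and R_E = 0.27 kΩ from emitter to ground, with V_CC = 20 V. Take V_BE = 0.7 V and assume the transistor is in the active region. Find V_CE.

Thevenize the base divider: V_Th = V_CC·R_2/(R_1+R_2) = 20×120/300 = 8 V, R_Th = R_1‖R_2 = 72 kΩ.
Base-emitter loop: V_Th = I_B·R_Th + V_BE + (β+1)I_B·R_E, so I_B = (8 − 0.7) / (72 + 76×0.27) = 0.0789 mA.
I_C = β·I_B = 75×0.0789 = 5.92 mA, and I_E = (β+1)I_B = 6 mA.
V_CE = V_CC − I_C·R_C − I_E·R_E = 20 − 5.92×1.8 − 6×0.27 = 7.73 V.
V_CE = 7.73 V > 0.2 V confirms active-region operation.

V_CE ≈ 7.7 V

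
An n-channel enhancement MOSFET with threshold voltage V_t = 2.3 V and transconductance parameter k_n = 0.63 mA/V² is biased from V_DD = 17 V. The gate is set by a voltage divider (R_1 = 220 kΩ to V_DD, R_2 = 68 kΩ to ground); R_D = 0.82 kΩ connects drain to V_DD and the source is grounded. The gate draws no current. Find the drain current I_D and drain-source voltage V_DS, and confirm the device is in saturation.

V_G = V_DD·R_2/(R_1+R_2) = 17×68/288 = 4.01 V. With the source grounded, V_GS = V_G = 4.01 V.
Assume saturation: I_D = (k_n/2)(V_GS − V_t)² = (0.63/2)×(4.01 − 2.3)² = 0.315×1.71² = 0.925 mA.
V_DS = V_DD − I_D·R_D = 17 − 0.925×0.82 = 16.2 V.
Saturation requires V_DS ≥ V_GS − V_t = 1.71 V; 16.2 ≥ 1.71 ✓.

I_D ≈ 0.93 mA, V_DS ≈ 16 V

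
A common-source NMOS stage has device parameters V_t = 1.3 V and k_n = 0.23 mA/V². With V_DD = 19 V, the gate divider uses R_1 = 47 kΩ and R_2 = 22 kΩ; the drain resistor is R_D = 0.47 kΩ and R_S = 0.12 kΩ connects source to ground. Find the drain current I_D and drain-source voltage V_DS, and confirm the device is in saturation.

V_G = V_DD·R_2/(R_1+R_2) = 19×22/69 = 6.06 V.
Assume saturation: I_D = (k_n/2)(V_GS − V_t)² with V_GS = V_G − I_D·R_S = 6.06 − 0.12·I_D.
Substituting gives 0.00166·I_D² − 1.13·I_D + 2.6 = 0, with roots I_D = 2.31 or 681 mA.
The root I_D = 681 mA gives V_GS = -75.6 V ≤ V_t, so take I_D = 2.31 mA.
Then V_GS = 5.78 V and V_DS = V_DD − I_D(R_D+R_S) = 19 − 2.31×0.59 = 17.6 V.
Saturation requires V_DS ≥ V_GS − V_t = 4.48 V; 17.6 ≥ 4.48 ✓.

I_D ≈ 2.3 mA, V_DS ≈ 18 V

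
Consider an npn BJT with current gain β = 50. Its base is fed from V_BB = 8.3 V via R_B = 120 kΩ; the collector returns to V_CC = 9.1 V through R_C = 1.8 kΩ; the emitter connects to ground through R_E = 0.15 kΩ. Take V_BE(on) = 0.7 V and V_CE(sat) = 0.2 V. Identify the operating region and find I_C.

active; I_C ≈ 3 mA

Assume active. Base-emitter loop: I_B = (V_BB − V_BE)/(R_B + (β+1)R_E) = (8.3 − 0.7)/(120 + 51×0.15) = 0.0595 mA.
I_C = β·I_B = 50×0.0595 = 2.98 mA.
V_CE = V_CC − I_C·R_C − I_E·R_E = 9.1 − 2.98×1.8 − 3.04×0.15 = 3.29 V > V_CE(sat), so the active-region assumption holds.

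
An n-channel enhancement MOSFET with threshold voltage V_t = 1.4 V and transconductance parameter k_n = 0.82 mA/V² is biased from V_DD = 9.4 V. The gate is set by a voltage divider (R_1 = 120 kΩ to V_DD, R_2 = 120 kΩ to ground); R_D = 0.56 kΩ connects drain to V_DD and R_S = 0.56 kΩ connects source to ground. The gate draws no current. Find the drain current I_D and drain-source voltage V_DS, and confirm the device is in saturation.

V_G = V_DD·R_2/(R_1+R_2) = 9.4×120/240 = 4.7 V.
Assume saturation: I_D = (k_n/2)(V_GS − V_t)² with V_GS = V_G − I_D·R_S = 4.7 − 0.56·I_D.
Substituting gives 0.129·I_D² − 2.52·I_D + 4.46 = 0, with roots I_D = 1.97 or 17.6 mA.
The root I_D = 17.6 mA gives V_GS = -5.15 V ≤ V_t, so take I_D = 1.97 mA.
Then V_GS = 3.59 V and V_DS = V_DD − I_D(R_D+R_S) = 9.4 − 1.97×1.12 = 7.19 V.
Saturation requires V_DS ≥ V_GS − V_t = 2.19 V; 7.19 ≥ 2.19 ✓.

I_D ≈ 2 mA, V_DS ≈ 7.2 V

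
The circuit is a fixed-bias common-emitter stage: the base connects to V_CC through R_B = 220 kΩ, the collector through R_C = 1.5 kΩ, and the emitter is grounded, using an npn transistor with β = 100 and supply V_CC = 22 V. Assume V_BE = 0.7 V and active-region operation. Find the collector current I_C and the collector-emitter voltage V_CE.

Base loop: V_CC = I_B·R_B + V_BE, so I_B = (22 − 0.7)/220 kΩ = 0.0968 mA.
In the active region I_C = β·I_B = 100 × 0.0968 = 9.68 mA.
Collector loop: V_CE = V_CC − I_C·R_C = 22 − 9.68×1.5 = 7.48 V.
Since V_CE = 7.48 V > V_CE(sat) ≈ 0.2 V, the transistor is in the active region as assumed.

I_C ≈ 9.7 mA, V_CE ≈ 7.5 V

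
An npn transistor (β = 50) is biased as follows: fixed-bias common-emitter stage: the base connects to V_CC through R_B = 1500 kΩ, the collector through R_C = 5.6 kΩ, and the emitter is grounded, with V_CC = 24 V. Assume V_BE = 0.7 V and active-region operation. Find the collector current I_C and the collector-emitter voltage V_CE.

I_C ≈ 0.78 mA, V_CE ≈ 20 V

Base loop: V_CC = I_B·R_B + V_BE, so I_B = (24 − 0.7)/1500 kΩ = 0.0155 mA.
In the active region I_C = β·I_B = 50 × 0.0155 = 0.777 mA.
Collector loop: V_CE = V_CC − I_C·R_C = 24 − 0.777×5.6 = 19.7 V.
Since V_CE = 19.7 V > V_CE(sat) ≈ 0.2 V, the transistor is in the active region as assumed.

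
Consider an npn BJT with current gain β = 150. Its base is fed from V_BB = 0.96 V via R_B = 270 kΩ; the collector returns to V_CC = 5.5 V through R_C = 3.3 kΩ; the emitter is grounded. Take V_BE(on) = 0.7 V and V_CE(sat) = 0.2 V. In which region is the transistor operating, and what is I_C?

Assume active. Base-emitter loop: I_B = (V_BB − V_BE)/R_B = (0.96 − 0.7)/270 = 0.000963 mA.
I_C = β·I_B = 150×0.000963 = 0.144 mA.
V_CE = V_CC − I_C·R_C = 5.5 − 0.144×3.3 = 5.02 V > V_CE(sat), so the active-region assumption holds.

active; I_C ≈ 0.14 mA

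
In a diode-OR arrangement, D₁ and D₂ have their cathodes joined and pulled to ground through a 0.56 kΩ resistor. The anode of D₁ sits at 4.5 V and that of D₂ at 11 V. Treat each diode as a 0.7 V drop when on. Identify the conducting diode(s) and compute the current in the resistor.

Assume both conduct. Then node N would need to be at both 4.5−0.7 = 3.8 V and 11−0.7 = 10.3 V, which is impossible.
Assume only D₂ conducts: V_N = 11 − 0.7 = 10.3 V, so I_R = 10.3/0.56 = 18.4 mA.
Check D₁: its anode-to-cathode voltage is 4.5 − 10.3 = -5.8 V < 0.7 V, so it is off. The assumption is consistent.

Only D₂ conducts; I_R ≈ 18 mA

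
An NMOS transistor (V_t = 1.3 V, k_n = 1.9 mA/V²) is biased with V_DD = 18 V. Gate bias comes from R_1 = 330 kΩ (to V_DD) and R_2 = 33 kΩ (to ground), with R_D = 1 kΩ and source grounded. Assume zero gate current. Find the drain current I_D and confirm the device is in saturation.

V_G = V_DD·R_2/(R_1+R_2) = 18×33/363 = 1.64 V. With the source grounded, V_GS = V_G = 1.64 V.
Assume saturation: I_D = (k_n/2)(V_GS − V_t)² = (1.9/2)×(1.64 − 1.3)² = 0.95×0.336² = 0.107 mA.
V_DS = V_DD − I_D·R_D = 18 − 0.107×1 = 17.9 V.
Saturation requires V_DS ≥ V_GS − V_t = 0.336 V; 17.9 ≥ 0.336 ✓.

I_D ≈ 0.11 mA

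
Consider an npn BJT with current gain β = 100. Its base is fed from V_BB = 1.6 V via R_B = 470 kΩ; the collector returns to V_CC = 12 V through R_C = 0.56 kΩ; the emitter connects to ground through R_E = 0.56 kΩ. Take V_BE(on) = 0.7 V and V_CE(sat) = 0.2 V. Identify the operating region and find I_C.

Assume active. Base-emitter loop: I_B = (V_BB − V_BE)/(R_B + (β+1)R_E) = (1.6 − 0.7)/(470 + 101×0.56) = 0.00171 mA.
I_C = β·I_B = 100×0.00171 = 0.171 mA.
V_CE = V_CC − I_C·R_C − I_E·R_E = 12 − 0.171×0.56 − 0.173×0.56 = 11.8 V > V_CE(sat), so the active-region assumption holds.

active; I_C ≈ 0.17 mA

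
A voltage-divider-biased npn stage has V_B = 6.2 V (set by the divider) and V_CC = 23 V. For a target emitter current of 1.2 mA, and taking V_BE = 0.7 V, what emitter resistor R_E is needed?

R_E ≈ 4.6 kΩ

V_E = V_B − V_BE = 6.2 − 0.7 = 5.5 V.
R_E = V_E / I_E = 5.5 / 1.2 = 4.58 kΩ.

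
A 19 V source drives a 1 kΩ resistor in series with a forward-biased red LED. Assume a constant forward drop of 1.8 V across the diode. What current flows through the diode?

I ≈ 17 mA

KVL around the loop: 19 = V_D + I·R = 1.8 + I × 1 kΩ.
So I = (19 − 1.8) / 1 kΩ = 17.2 / 1 = 17.2 mA.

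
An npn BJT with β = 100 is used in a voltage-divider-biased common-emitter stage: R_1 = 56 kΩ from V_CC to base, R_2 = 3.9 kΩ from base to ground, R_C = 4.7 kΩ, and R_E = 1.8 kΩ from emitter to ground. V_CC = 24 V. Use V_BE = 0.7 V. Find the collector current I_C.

I_C ≈ 0.47 mA

Thevenize the base divider: V_Th = V_CC·R_2/(R_1+R_2) = 24×3.9/59.9 = 1.56 V, R_Th = R_1‖R_2 = 3.65 kΩ.
Base-emitter loop: V_Th = I_B·R_Th + V_BE + (β+1)I_B·R_E, so I_B = (1.56 − 0.7) / (3.65 + 101×1.8) = 0.00465 mA.
I_C = β·I_B = 100×0.00465 = 0.465 mA, and I_E = (β+1)I_B = 0.47 mA.
V_CE = V_CC − I_C·R_C − I_E·R_E = 24 − 0.465×4.7 − 0.47×1.8 = 21 V.
V_CE = 21 V > 0.2 V confirms active-region operation.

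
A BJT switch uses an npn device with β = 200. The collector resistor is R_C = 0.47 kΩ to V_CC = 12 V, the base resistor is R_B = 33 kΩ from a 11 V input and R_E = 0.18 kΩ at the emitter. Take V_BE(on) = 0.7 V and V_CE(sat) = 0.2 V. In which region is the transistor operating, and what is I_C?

Assume active: I_B = (11 − 0.7)/(33 + 201×0.18) = 0.149 mA, I_C = β·I_B = 29.8 mA.
Then V_CE = 12 − 29.8×0.47 − 29.9×0.18 = -7.38 V < 0.2 V — the active assumption fails.
Re-solve with V_CE = 0.2 V. KCL at the emitter: V_E/R_E = (V_BB−0.7−V_E)/R_B + (V_CC−0.2−V_E)/R_C, giving V_E = 3.3 V.
I_C = (V_CC − 0.2 − V_E)/R_C = (11.8 − 3.3)/0.47 = 18.1 mA.
Check: I_B = (10.3 − 3.3)/33 = 0.212 mA, and β·I_B = 42.5 mA > I_C, confirming saturation.

saturation; I_C ≈ 18 mA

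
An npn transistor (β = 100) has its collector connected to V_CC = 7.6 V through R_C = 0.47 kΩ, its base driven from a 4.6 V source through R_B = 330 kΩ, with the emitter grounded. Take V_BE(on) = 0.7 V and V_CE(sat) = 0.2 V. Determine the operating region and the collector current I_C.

active; I_C ≈ 1.2 mA

Assume active. Base-emitter loop: I_B = (V_BB − V_BE)/R_B = (4.6 − 0.7)/330 = 0.0118 mA.
I_C = β·I_B = 100×0.0118 = 1.18 mA.
V_CE = V_CC − I_C·R_C = 7.6 − 1.18×0.47 = 7.04 V > V_CE(sat), so the active-region assumption holds.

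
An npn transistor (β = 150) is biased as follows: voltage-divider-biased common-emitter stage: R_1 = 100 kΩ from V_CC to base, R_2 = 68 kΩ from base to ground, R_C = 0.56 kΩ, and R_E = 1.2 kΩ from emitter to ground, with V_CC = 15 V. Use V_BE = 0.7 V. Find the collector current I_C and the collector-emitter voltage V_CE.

I_C ≈ 3.6 mA, V_CE ≈ 8.6 V

Thevenize the base divider: V_Th = V_CC·R_2/(R_1+R_2) = 15×68/168 = 6.07 V, R_Th = R_1‖R_2 = 40.5 kΩ.
Base-emitter loop: V_Th = I_B·R_Th + V_BE + (β+1)I_B·R_E, so I_B = (6.07 − 0.7) / (40.5 + 151×1.2) = 0.0242 mA.
I_C = β·I_B = 150×0.0242 = 3.63 mA, and I_E = (β+1)I_B = 3.66 mA.
V_CE = V_CC − I_C·R_C − I_E·R_E = 15 − 3.63×0.56 − 3.66×1.2 = 8.57 V.
V_CE = 8.57 V > 0.2 V confirms active-region operation.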